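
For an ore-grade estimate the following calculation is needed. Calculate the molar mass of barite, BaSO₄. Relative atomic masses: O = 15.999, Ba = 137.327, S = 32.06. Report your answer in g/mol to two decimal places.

Ba: 1 × 137.327 = 137.3270
S: 1 × 32.06 = 32.0600
O: 4 × 15.999 = 63.9960
Summing the contributions gives the formula mass.

233.38 g/mol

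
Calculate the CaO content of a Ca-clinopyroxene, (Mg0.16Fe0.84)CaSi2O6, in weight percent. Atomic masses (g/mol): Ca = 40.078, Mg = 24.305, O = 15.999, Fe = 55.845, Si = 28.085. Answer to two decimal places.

M((Mg0.16Fe0.84)CaSi2O6) = 243.041 g/mol; M(CaO) = 56.077 g/mol.
Moles CaO per formula unit = 1 Ca ÷ 1 = 1.0000.
CaO fraction = (1.0000 × 56.077) / 243.041 = 56.077/243.041 = 0.2307.

23.07 wt%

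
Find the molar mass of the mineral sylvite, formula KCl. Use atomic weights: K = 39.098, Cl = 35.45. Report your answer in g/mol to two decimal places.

M = 1×39.098 + 1×35.45

74.55 g/mol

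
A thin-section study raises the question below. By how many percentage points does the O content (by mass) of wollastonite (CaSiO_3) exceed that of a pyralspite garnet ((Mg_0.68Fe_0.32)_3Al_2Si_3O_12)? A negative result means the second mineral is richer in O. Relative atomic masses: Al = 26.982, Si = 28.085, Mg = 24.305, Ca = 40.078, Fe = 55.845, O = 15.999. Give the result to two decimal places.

M(CaSiO_3) = 116.160 g/mol, so wt% O = 47.997/116.160 × 100 = 41.32%.
M((Mg_0.68Fe_0.32)_3Al_2Si_3O_12) = 433.400 g/mol, so wt% O = 191.988/433.400 × 100 = 44.30%.
41.32 − 44.30 = -2.98 pp.

-2.98 percentage points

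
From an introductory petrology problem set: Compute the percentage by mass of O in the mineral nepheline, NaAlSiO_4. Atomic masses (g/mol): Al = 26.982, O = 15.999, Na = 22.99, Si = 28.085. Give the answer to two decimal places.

45.05 mass %

Formula mass = 1×22.99 + 1×26.982 + 1×28.085 + 4×15.999 = 142.053 g/mol, of which 63.996 g is O.
So O makes up 63.996/142.053 = 0.4505 of the mass, i.e. 45.05%.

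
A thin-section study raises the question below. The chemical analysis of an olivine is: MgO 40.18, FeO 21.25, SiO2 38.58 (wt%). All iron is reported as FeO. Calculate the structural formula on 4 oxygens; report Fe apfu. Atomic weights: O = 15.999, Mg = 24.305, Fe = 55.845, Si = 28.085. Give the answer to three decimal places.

MgO (M=40.304): mol = 0.99692; Mg = 0.99692, O = 0.99692.
FeO (M=71.844): mol = 0.29578; Fe = 0.29578, O = 0.29578.
SiO2 (M=60.083): mol = 0.64211; Si = 0.64211, O = 1.28422.
ΣO = 2.57692; factor = 4/ΣO = 1.55224.
Fe apfu = 0.29578 × 1.55224 = 0.459.

0.459 Fe apfu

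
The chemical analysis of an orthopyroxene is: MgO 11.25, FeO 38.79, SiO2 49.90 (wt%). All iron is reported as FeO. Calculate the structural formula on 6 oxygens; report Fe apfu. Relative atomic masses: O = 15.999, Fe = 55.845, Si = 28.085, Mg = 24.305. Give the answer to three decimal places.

1.306 Fe apfu

11.25 wt% MgO ÷ 40.304 g/mol = 0.27913 mol, giving 0.27913 Mg and 0.27913 O.
38.79 wt% FeO ÷ 71.844 g/mol = 0.53992 mol, giving 0.53992 Fe and 0.53992 O.
49.90 wt% SiO2 ÷ 60.083 g/mol = 0.83052 mol, giving 0.83052 Si and 1.66104 O.
Oxygen sums to 2.48009; scaling by 6/2.48009 = 2.41927 puts the formula on 6 O.
Fe: 0.53992 × 2.41927 = 1.306 atoms per formula unit.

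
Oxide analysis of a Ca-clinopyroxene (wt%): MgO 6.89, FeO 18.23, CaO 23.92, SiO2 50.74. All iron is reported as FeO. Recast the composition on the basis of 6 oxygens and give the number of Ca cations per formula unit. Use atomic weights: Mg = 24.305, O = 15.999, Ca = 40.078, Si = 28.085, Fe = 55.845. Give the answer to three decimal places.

6.89 wt% MgO ÷ 40.304 g/mol = 0.17095 mol, giving 0.17095 Mg and 0.17095 O.
18.23 wt% FeO ÷ 71.844 g/mol = 0.25374 mol, giving 0.25374 Fe and 0.25374 O.
23.92 wt% CaO ÷ 56.077 g/mol = 0.42656 mol, giving 0.42656 Ca and 0.42656 O.
50.74 wt% SiO2 ÷ 60.083 g/mol = 0.84450 mol, giving 0.84450 Si and 1.68900 O.
Oxygen sums to 2.54025; scaling by 6/2.54025 = 2.36197 puts the formula on 6 O.
Ca: 0.42656 × 2.36197 = 1.008 atoms per formula unit.

1.008 Ca apfu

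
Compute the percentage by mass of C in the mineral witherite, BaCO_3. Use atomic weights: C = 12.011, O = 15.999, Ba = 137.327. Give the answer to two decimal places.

6.09 mass %

M(BaCO_3) = 197.335 g/mol.
C contributes 1 × 12.011 = 12.011 g per mole.
12.011/197.335 = 0.0609 → 6.09%.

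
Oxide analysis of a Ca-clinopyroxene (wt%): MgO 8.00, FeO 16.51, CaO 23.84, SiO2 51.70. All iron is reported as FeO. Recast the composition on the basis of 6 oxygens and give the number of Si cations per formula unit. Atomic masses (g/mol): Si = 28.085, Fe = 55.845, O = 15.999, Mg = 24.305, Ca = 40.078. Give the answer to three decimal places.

2.005 Si apfu

MgO (M=40.304): mol = 0.19849; Mg = 0.19849, O = 0.19849.
FeO (M=71.844): mol = 0.22980; Fe = 0.22980, O = 0.22980.
CaO (M=56.077): mol = 0.42513; Ca = 0.42513, O = 0.42513.
SiO2 (M=60.083): mol = 0.86048; Si = 0.86048, O = 1.72096.
ΣO = 2.57438; factor = 6/ΣO = 2.33066.
Si apfu = 0.86048 × 2.33066 = 2.005.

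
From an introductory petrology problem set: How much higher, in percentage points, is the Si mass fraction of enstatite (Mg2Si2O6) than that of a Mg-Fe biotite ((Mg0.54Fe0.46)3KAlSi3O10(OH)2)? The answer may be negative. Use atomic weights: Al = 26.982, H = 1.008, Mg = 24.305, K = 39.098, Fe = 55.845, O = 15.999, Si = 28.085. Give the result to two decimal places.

Si in Mg2Si2O6: molar mass 200.774 g/mol; 2×28.085 = 56.170 g → 27.98 wt%.
Si in (Mg0.54Fe0.46)3KAlSi3O10(OH)2: molar mass 460.779 g/mol; 3×28.085 = 84.255 g → 18.29 wt%.
Difference = 27.98 − 18.29 = 9.69 percentage points.

9.69 percentage points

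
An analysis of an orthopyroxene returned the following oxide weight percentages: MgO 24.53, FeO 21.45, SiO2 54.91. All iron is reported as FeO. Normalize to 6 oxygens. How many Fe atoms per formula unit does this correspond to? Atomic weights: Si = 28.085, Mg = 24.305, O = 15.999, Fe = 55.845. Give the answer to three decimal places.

0.655 Fe apfu

24.53 wt% MgO ÷ 40.304 g/mol = 0.60862 mol, giving 0.60862 Mg and 0.60862 O.
21.45 wt% FeO ÷ 71.844 g/mol = 0.29856 mol, giving 0.29856 Fe and 0.29856 O.
54.91 wt% SiO2 ÷ 60.083 g/mol = 0.91390 mol, giving 0.91390 Si and 1.82780 O.
Oxygen sums to 2.73498; scaling by 6/2.73498 = 2.19380 puts the formula on 6 O.
Fe: 0.29856 × 2.19380 = 0.655 atoms per formula unit.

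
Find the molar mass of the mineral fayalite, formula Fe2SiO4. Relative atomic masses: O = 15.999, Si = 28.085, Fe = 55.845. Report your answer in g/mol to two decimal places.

203.77 g/mol

The formula mass is the sum 2(55.845) + 1(28.085) + 4(15.999).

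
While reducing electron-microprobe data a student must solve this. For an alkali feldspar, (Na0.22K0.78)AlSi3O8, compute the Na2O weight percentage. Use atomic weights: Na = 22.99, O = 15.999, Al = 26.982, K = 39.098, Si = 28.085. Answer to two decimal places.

Molar mass of (Na0.22K0.78)AlSi3O8 = 0.22*22.99 + 0.78*39.098 + 1*26.982 + 3*28.085 + 8*15.999 = 274.783 g/mol.
Each formula unit contains 0.22 Na, equivalent to 0.22/2 = 0.1100 mol Na2O.
M(Na2O) = 2×22.99 + 1×15.999 = 61.979 g/mol.
Mass of Na2O per formula unit = 0.1100 × 61.979 = 6.818 g.
Na2O wt% = 6.818 / 274.783 × 100 = 2.48%.

2.48 wt%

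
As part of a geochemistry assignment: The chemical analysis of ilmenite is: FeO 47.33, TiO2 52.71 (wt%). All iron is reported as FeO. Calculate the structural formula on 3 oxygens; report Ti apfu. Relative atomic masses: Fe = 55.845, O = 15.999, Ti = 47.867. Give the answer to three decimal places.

47.33 wt% FeO ÷ 71.844 g/mol = 0.65879 mol, giving 0.65879 Fe and 0.65879 O.
52.71 wt% TiO2 ÷ 79.865 g/mol = 0.65999 mol, giving 0.65999 Ti and 1.31998 O.
Oxygen sums to 1.97877; scaling by 3/1.97877 = 1.51609 puts the formula on 3 O.
Ti: 0.65999 × 1.51609 = 1.001 atoms per formula unit.

1.001 Ti apfu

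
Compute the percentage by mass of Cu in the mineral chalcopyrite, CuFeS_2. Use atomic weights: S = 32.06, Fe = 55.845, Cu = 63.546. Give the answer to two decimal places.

M(CuFeS_2) = 183.511 g/mol.
Cu contributes 1 × 63.546 = 63.546 g per mole.
63.546/183.511 = 0.3463 → 34.63%.

34.63 weight percent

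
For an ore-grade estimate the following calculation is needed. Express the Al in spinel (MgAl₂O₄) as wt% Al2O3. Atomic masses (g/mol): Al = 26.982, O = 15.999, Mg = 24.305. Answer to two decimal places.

M(MgAl₂O₄) = 142.265 g/mol; M(Al2O3) = 101.961 g/mol.
Moles Al2O3 per formula unit = 2 Al ÷ 2 = 1.0000.
Al2O3 fraction = (1.0000 × 101.961) / 142.265 = 101.961/142.265 = 0.7167.

71.67 wt%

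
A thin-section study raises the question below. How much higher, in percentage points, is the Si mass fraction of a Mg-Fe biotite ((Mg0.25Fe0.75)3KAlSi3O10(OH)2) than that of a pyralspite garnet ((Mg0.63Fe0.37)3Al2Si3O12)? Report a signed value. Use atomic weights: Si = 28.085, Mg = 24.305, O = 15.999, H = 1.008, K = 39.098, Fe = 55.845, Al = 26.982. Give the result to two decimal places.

M((Mg0.25Fe0.75)3KAlSi3O10(OH)2) = 488.219 g/mol, so wt% Si = 84.255/488.219 × 100 = 17.26%.
M((Mg0.63Fe0.37)3Al2Si3O12) = 438.131 g/mol, so wt% Si = 84.255/438.131 × 100 = 19.23%.
17.26 − 19.23 = -1.97 pp.

-1.97 percentage points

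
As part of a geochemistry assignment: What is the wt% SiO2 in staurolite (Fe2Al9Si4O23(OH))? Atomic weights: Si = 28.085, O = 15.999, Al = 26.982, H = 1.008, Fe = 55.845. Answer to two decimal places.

28.21 wt%

M(Fe2Al9Si4O23(OH)) = 851.852 g/mol; M(SiO2) = 60.083 g/mol.
Moles SiO2 per formula unit = 4 Si ÷ 1 = 4.0000.
SiO2 fraction = (4.0000 × 60.083) / 851.852 = 240.332/851.852 = 0.2821.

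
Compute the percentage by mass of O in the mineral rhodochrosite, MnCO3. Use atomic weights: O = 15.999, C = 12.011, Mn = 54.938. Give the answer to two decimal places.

Formula mass = 1·54.938 + 1·12.011 + 3·15.999 = 114.946 g/mol, of which 47.997 g is O.
So O makes up 47.997/114.946 = 0.4176 of the mass, i.e. 41.76%.

41.76 mass %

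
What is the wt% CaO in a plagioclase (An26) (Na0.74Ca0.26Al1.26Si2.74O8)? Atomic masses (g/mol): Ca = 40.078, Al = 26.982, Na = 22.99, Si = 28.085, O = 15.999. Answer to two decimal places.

5.47 wt%

Formula mass = 266.375 g/mol.
0.26 Ca → 0.2600 mol CaO per formula unit; M(CaO) = 56.077, so CaO mass = 14.580 g.
14.580/266.375 × 100 = 5.47 wt%.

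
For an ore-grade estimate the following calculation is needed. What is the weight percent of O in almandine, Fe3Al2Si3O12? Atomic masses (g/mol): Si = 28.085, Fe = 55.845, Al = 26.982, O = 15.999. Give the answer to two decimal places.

38.57 weight percent

Formula mass = 3*55.845 + 2*26.982 + 3*28.085 + 12*15.999 = 497.742 g/mol, of which 191.988 g is O.
So O makes up 191.988/497.742 = 0.3857 of the mass, i.e. 38.57%.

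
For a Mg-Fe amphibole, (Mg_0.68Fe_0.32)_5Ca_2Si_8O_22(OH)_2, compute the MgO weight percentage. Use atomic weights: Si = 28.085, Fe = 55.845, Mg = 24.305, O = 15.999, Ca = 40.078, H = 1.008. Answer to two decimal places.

15.88 wt%

Formula mass = 862.817 g/mol.
3.40 Mg → 3.4000 mol MgO per formula unit; M(MgO) = 40.304, so MgO mass = 137.034 g.
137.034/862.817 × 100 = 15.88 wt%.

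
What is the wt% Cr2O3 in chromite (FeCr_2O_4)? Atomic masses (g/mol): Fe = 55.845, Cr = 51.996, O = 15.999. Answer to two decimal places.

M(FeCr_2O_4) = 223.833 g/mol; M(Cr2O3) = 151.989 g/mol.
Moles Cr2O3 per formula unit = 2 Cr ÷ 2 = 1.0000.
Cr2O3 fraction = (1.0000 × 151.989) / 223.833 = 151.989/223.833 = 0.6790.

67.90 wt%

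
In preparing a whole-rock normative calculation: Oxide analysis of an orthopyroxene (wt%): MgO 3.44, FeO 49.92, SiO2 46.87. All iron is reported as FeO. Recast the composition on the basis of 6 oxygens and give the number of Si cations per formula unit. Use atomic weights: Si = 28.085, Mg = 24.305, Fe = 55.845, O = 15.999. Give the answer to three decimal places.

2.000 Si apfu

3.44 wt% MgO ÷ 40.304 g/mol = 0.08535 mol, giving 0.08535 Mg and 0.08535 O.
49.92 wt% FeO ÷ 71.844 g/mol = 0.69484 mol, giving 0.69484 Fe and 0.69484 O.
46.87 wt% SiO2 ÷ 60.083 g/mol = 0.78009 mol, giving 0.78009 Si and 1.56018 O.
Oxygen sums to 2.34037; scaling by 6/2.34037 = 2.56370 puts the formula on 6 O.
Si: 0.78009 × 2.56370 = 2.000 atoms per formula unit.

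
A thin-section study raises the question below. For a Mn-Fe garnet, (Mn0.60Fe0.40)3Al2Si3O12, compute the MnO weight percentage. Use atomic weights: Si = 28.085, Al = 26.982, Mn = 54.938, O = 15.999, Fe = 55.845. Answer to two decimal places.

25.74 wt%

Molar mass of (Mn0.60Fe0.40)3Al2Si3O12 = 1.80·54.938 + 1.20·55.845 + 2·26.982 + 3·28.085 + 12·15.999 = 496.109 g/mol.
Each formula unit contains 1.80 Mn, equivalent to 1.80/1 = 1.8000 mol MnO.
M(MnO) = 1×54.938 + 1×15.999 = 70.937 g/mol.
Mass of MnO per formula unit = 1.8000 × 70.937 = 127.687 g.
MnO wt% = 127.687 / 496.109 × 100 = 25.74%.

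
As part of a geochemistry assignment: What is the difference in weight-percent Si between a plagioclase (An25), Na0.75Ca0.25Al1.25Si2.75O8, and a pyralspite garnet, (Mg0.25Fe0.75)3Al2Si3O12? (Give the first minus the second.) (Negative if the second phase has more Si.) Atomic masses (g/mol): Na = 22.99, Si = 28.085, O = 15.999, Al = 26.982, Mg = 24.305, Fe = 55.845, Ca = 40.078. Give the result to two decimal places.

11.24 percentage points

Si in Na0.75Ca0.25Al1.25Si2.75O8: molar mass 266.215 g/mol; 2.75×28.085 = 77.234 g → 29.01 wt%.
Si in (Mg0.25Fe0.75)3Al2Si3O12: molar mass 474.087 g/mol; 3×28.085 = 84.255 g → 17.77 wt%.
Difference = 29.01 − 17.77 = 11.24 percentage points.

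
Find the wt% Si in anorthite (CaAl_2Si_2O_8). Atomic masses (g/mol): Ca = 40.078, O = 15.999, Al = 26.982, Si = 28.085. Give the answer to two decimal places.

20.19 weight percent

Molar mass of CaAl_2Si_2O_8: 1*40.078 + 2*26.982 + 2*28.085 + 8*15.999 = 278.204 g/mol.
Mass of Si per formula unit: 2 × 28.085 = 56.170 g.
Weight fraction Si = 56.170 / 278.204 = 0.2019.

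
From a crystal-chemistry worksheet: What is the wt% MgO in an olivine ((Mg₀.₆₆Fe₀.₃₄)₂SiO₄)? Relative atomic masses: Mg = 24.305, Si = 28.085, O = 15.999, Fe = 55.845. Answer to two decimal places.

32.81 wt%

Formula mass = 162.138 g/mol.
1.32 Mg → 1.3200 mol MgO per formula unit; M(MgO) = 40.304, so MgO mass = 53.201 g.
53.201/162.138 × 100 = 32.81 wt%.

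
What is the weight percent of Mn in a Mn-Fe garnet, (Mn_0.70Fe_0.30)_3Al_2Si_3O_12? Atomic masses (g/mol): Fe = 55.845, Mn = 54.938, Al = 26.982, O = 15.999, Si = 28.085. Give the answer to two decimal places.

23.27 weight percent

Molar mass of (Mn_0.70Fe_0.30)_3Al_2Si_3O_12: 2.10×54.938 + 0.90×55.845 + 2×26.982 + 3×28.085 + 12×15.999 = 495.837 g/mol.
Mass of Mn per formula unit: 2.10 × 54.938 = 115.370 g.
Weight fraction Mn = 115.370 / 495.837 = 0.2327.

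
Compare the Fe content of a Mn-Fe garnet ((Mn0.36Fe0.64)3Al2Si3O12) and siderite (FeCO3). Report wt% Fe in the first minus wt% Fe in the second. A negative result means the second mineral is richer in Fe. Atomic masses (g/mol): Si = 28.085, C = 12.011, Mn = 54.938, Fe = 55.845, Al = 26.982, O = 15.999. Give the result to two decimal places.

Fe in (Mn0.36Fe0.64)3Al2Si3O12: molar mass 496.762 g/mol; 1.92×55.845 = 107.222 g → 21.58 wt%.
Fe in FeCO3: molar mass 115.853 g/mol; 1×55.845 = 55.845 g → 48.20 wt%.
Difference = 21.58 − 48.20 = -26.62 percentage points.

-26.62 percentage points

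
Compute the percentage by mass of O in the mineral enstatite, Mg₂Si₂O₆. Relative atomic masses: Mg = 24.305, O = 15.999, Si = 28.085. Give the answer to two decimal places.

47.81 weight percent

Molar mass of Mg₂Si₂O₆: 2·24.305 + 2·28.085 + 6·15.999 = 200.774 g/mol.
Mass of O per formula unit: 6 × 15.999 = 95.994 g.
Weight fraction O = 95.994 / 200.774 = 0.4781.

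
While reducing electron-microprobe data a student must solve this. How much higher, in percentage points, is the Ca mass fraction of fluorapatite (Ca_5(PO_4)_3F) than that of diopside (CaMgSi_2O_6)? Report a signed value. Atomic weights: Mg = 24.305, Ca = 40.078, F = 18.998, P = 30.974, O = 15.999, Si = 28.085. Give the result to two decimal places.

M(Ca_5(PO_4)_3F) = 504.298 g/mol, so wt% Ca = 200.390/504.298 × 100 = 39.74%.
M(CaMgSi_2O_6) = 216.547 g/mol, so wt% Ca = 40.078/216.547 × 100 = 18.51%.
39.74 − 18.51 = 21.23 pp.

21.23 percentage points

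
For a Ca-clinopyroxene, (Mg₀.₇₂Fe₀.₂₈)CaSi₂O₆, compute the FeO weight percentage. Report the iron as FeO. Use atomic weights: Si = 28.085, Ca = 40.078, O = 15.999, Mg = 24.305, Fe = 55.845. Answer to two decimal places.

8.93 wt%

M((Mg₀.₇₂Fe₀.₂₈)CaSi₂O₆) = 225.378 g/mol; M(FeO) = 71.844 g/mol.
Moles FeO per formula unit = 0.28 Fe ÷ 1 = 0.2800.
FeO fraction = (0.2800 × 71.844) / 225.378 = 20.116/225.378 = 0.0893.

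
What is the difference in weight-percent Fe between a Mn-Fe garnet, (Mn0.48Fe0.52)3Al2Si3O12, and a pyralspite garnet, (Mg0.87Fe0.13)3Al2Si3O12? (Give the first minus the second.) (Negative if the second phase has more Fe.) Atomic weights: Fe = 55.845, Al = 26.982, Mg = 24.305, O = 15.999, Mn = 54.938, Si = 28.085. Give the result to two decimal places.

12.31 percentage points

Fe in (Mn0.48Fe0.52)3Al2Si3O12: molar mass 496.436 g/mol; 1.56×55.845 = 87.118 g → 17.55 wt%.
Fe in (Mg0.87Fe0.13)3Al2Si3O12: molar mass 415.423 g/mol; 0.39×55.845 = 21.780 g → 5.24 wt%.
Difference = 17.55 − 5.24 = 12.31 percentage points.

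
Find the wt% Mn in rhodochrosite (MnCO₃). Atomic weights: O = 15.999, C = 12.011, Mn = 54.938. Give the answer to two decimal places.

47.79 wt%

M(MnCO₃) = 114.946 g/mol.
Mn contributes 1 × 54.938 = 54.938 g per mole.
54.938/114.946 = 0.4779 → 47.79%.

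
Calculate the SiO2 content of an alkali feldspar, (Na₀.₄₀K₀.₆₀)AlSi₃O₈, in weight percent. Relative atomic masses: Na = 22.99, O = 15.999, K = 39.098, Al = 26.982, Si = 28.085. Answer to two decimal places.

66.30 wt%

M((Na₀.₄₀K₀.₆₀)AlSi₃O₈) = 271.884 g/mol; M(SiO2) = 60.083 g/mol.
Moles SiO2 per formula unit = 3 Si ÷ 1 = 3.0000.
SiO2 fraction = (3.0000 × 60.083) / 271.884 = 180.249/271.884 = 0.6630.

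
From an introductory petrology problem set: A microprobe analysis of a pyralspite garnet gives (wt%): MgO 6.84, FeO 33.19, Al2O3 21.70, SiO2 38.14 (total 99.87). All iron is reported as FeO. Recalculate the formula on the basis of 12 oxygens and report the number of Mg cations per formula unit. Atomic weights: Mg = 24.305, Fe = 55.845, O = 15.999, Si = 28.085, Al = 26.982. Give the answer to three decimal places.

0.802 Mg apfu

MgO: 6.84/40.304 = 0.16971 mol → 0.16971 mol Mg, 0.16971 mol O.
FeO: 33.19/71.844 = 0.46197 mol → 0.46197 mol Fe, 0.46197 mol O.
Al2O3: 21.70/101.961 = 0.21283 mol → 0.42566 mol Al, 0.63849 mol O.
SiO2: 38.14/60.083 = 0.63479 mol → 0.63479 mol Si, 1.26958 mol O.
Total oxygen = 2.53975 mol. Normalization factor = 12/2.53975 = 4.72487.
Mg per 12 O = 0.16971 × 4.72487 = 0.802.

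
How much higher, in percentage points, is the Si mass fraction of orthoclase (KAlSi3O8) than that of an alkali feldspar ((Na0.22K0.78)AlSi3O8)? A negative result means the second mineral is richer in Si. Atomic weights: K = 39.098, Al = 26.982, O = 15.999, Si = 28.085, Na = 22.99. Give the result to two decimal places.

M(KAlSi3O8) = 278.327 g/mol, so wt% Si = 84.255/278.327 × 100 = 30.27%.
M((Na0.22K0.78)AlSi3O8) = 274.783 g/mol, so wt% Si = 84.255/274.783 × 100 = 30.66%.
30.27 − 30.66 = -0.39 pp.

-0.39 percentage points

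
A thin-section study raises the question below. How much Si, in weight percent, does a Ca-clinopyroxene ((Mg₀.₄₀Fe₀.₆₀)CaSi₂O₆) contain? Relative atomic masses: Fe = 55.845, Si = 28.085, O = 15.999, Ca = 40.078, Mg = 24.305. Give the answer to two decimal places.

M((Mg₀.₄₀Fe₀.₆₀)CaSi₂O₆) = 235.471 g/mol.
Si contributes 2 × 28.085 = 56.170 g per mole.
56.170/235.471 = 0.2385 → 23.85%.

23.85 weight percent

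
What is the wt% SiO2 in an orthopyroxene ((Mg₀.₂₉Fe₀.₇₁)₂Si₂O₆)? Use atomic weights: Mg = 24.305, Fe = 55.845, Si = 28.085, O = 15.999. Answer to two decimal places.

48.94 wt%

Formula mass = 245.561 g/mol.
2 Si → 2.0000 mol SiO2 per formula unit; M(SiO2) = 60.083, so SiO2 mass = 120.166 g.
120.166/245.561 × 100 = 48.94 wt%.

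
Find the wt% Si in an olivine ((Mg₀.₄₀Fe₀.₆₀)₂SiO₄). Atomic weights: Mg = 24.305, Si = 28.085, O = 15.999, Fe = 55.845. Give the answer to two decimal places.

M((Mg₀.₄₀Fe₀.₆₀)₂SiO₄) = 178.539 g/mol.
Si contributes 1 × 28.085 = 28.085 g per mole.
28.085/178.539 = 0.1573 → 15.73%.

15.73 mass %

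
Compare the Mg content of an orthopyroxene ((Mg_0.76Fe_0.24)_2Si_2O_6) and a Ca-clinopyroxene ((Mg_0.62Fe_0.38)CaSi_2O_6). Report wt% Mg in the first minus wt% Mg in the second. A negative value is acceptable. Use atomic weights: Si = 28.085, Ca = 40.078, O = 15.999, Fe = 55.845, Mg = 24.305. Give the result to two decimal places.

First mineral: 36.944 g Mg in 215.913 g formula = 17.11 wt% Mg.
Second mineral: 15.069 g Mg in 228.532 g formula = 6.59 wt% Mg.
17.11% − 6.59% gives a difference of 10.52 percentage points.

10.52 percentage points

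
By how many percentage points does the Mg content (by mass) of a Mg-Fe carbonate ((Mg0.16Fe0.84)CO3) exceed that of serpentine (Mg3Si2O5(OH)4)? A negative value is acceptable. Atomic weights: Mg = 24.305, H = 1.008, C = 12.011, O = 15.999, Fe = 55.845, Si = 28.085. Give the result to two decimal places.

M((Mg0.16Fe0.84)CO3) = 110.807 g/mol, so wt% Mg = 3.889/110.807 × 100 = 3.51%.
M(Mg3Si2O5(OH)4) = 277.108 g/mol, so wt% Mg = 72.915/277.108 × 100 = 26.31%.
3.51 − 26.31 = -22.80 pp.

-22.80 percentage points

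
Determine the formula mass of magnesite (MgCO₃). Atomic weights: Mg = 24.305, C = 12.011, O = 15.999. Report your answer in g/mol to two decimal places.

M = 1·24.305 + 1·12.011 + 3·15.999

84.31 g/mol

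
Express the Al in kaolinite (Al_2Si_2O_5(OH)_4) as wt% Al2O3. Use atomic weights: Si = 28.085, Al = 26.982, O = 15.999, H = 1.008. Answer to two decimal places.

39.50 wt%

M(Al_2Si_2O_5(OH)_4) = 258.157 g/mol; M(Al2O3) = 101.961 g/mol.
Moles Al2O3 per formula unit = 2 Al ÷ 2 = 1.0000.
Al2O3 fraction = (1.0000 × 101.961) / 258.157 = 101.961/258.157 = 0.3950.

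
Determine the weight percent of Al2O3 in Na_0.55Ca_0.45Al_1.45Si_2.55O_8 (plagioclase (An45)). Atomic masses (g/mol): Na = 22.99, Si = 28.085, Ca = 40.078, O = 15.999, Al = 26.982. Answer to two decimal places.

27.44 wt%

Formula mass = 269.412 g/mol.
1.45 Al → 0.7250 mol Al2O3 per formula unit; M(Al2O3) = 101.961, so Al2O3 mass = 73.922 g.
73.922/269.412 × 100 = 27.44 wt%.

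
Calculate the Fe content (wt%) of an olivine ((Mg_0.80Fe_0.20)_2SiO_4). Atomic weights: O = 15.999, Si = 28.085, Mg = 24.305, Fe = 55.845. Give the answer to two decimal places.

Formula mass = 1.60×24.305 + 0.40×55.845 + 1×28.085 + 4×15.999 = 153.307 g/mol, of which 22.338 g is Fe.
So Fe makes up 22.338/153.307 = 0.1457 of the mass, i.e. 14.57%.

14.57 wt%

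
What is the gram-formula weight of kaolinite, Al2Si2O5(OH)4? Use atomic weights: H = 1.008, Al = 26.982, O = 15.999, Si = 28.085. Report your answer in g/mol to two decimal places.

M = 2(26.982) + 2(28.085) + 9(15.999) + 4(1.008)

258.16 g/mol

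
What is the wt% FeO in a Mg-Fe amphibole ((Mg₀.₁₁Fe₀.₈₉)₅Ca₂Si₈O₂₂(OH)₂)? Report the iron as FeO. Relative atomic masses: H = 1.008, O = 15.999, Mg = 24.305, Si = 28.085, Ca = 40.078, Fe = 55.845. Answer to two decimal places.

Formula mass = 952.706 g/mol.
4.45 Fe → 4.4500 mol FeO per formula unit; M(FeO) = 71.844, so FeO mass = 319.706 g.
319.706/952.706 × 100 = 33.56 wt%.

33.56 wt%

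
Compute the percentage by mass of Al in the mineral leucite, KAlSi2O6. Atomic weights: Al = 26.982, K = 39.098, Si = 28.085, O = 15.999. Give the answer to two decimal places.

12.36 mass %

Molar mass of KAlSi2O6: 1*39.098 + 1*26.982 + 2*28.085 + 6*15.999 = 218.244 g/mol.
Mass of Al per formula unit: 1 × 26.982 = 26.982 g.
Weight fraction Al = 26.982 / 218.244 = 0.1236.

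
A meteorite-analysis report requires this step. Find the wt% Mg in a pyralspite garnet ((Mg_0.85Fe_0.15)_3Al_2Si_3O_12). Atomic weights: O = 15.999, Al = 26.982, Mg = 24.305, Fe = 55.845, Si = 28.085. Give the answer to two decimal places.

Molar mass of (Mg_0.85Fe_0.15)_3Al_2Si_3O_12: 2.55×24.305 + 0.45×55.845 + 2×26.982 + 3×28.085 + 12×15.999 = 417.315 g/mol.
Mass of Mg per formula unit: 2.55 × 24.305 = 61.978 g.
Weight fraction Mg = 61.978 / 417.315 = 0.1485.

14.85 wt%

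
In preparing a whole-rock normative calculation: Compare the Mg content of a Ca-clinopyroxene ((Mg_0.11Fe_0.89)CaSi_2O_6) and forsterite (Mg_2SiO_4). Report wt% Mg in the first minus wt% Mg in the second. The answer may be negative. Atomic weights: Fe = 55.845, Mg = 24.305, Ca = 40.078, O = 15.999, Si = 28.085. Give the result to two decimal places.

Mg in (Mg_0.11Fe_0.89)CaSi_2O_6: molar mass 244.618 g/mol; 0.11×24.305 = 2.674 g → 1.09 wt%.
Mg in Mg_2SiO_4: molar mass 140.691 g/mol; 2×24.305 = 48.610 g → 34.55 wt%.
Difference = 1.09 − 34.55 = -33.46 percentage points.

-33.46 percentage points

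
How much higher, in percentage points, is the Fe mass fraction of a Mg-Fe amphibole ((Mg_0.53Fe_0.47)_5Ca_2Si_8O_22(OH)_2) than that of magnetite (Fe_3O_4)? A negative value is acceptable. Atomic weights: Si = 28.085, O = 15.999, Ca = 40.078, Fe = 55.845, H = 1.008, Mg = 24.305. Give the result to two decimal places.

-57.56 percentage points

M((Mg_0.53Fe_0.47)_5Ca_2Si_8O_22(OH)_2) = 886.472 g/mol, so wt% Fe = 131.236/886.472 × 100 = 14.80%.
M(Fe_3O_4) = 231.531 g/mol, so wt% Fe = 167.535/231.531 × 100 = 72.36%.
14.80 − 72.36 = -57.56 pp.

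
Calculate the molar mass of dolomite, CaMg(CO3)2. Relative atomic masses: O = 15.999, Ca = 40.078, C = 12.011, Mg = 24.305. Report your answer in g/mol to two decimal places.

184.40 g/mol

Ca: 1 × 40.078 = 40.0780
Mg: 1 × 24.305 = 24.3050
C: 2 × 12.011 = 24.0220
O: 6 × 15.999 = 95.9940
Summing the contributions gives the formula mass.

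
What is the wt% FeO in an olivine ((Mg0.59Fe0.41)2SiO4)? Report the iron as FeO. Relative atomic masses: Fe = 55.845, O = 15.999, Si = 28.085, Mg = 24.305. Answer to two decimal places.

35.37 wt%

Molar mass of (Mg0.59Fe0.41)2SiO4 = 1.18·24.305 + 0.82·55.845 + 1·28.085 + 4·15.999 = 166.554 g/mol.
Each formula unit contains 0.82 Fe, equivalent to 0.82/1 = 0.8200 mol FeO.
M(FeO) = 1×55.845 + 1×15.999 = 71.844 g/mol.
Mass of FeO per formula unit = 0.8200 × 71.844 = 58.912 g.
FeO wt% = 58.912 / 166.554 × 100 = 35.37%.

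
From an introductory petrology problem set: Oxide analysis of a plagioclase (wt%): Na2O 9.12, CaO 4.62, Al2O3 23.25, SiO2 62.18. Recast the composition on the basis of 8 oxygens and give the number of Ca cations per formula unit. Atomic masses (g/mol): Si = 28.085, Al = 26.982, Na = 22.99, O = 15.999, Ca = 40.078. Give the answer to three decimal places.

0.221 Ca apfu

Na2O: 9.12/61.979 = 0.14715 mol → 0.29430 mol Na, 0.14715 mol O.
CaO: 4.62/56.077 = 0.08239 mol → 0.08239 mol Ca, 0.08239 mol O.
Al2O3: 23.25/101.961 = 0.22803 mol → 0.45606 mol Al, 0.68409 mol O.
SiO2: 62.18/60.083 = 1.03490 mol → 1.03490 mol Si, 2.06980 mol O.
Total oxygen = 2.98343 mol. Normalization factor = 8/2.98343 = 2.68148.
Ca per 8 O = 0.08239 × 2.68148 = 0.221.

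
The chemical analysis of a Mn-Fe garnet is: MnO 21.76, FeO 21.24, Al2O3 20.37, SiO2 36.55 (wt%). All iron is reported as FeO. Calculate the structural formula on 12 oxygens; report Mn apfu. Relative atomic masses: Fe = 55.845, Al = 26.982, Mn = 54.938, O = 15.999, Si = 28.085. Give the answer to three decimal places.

1.522 Mn apfu

MnO: 21.76/70.937 = 0.30675 mol → 0.30675 mol Mn, 0.30675 mol O.
FeO: 21.24/71.844 = 0.29564 mol → 0.29564 mol Fe, 0.29564 mol O.
Al2O3: 20.37/101.961 = 0.19978 mol → 0.39956 mol Al, 0.59934 mol O.
SiO2: 36.55/60.083 = 0.60833 mol → 0.60833 mol Si, 1.21666 mol O.
Total oxygen = 2.41839 mol. Normalization factor = 12/2.41839 = 4.96198.
Mn per 12 O = 0.30675 × 4.96198 = 1.522.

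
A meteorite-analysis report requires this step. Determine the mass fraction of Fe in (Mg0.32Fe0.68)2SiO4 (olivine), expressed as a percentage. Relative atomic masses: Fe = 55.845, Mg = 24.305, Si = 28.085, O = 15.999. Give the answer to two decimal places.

41.37 mass %

Formula mass = 0.64*24.305 + 1.36*55.845 + 1*28.085 + 4*15.999 = 183.585 g/mol, of which 75.949 g is Fe.
So Fe makes up 75.949/183.585 = 0.4137 of the mass, i.e. 41.37%.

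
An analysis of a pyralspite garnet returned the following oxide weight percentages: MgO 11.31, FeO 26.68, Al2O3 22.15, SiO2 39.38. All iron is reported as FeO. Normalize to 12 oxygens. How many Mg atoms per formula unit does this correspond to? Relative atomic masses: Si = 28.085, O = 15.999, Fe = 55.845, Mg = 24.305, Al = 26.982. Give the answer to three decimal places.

MgO: 11.31/40.304 = 0.28062 mol → 0.28062 mol Mg, 0.28062 mol O.
FeO: 26.68/71.844 = 0.37136 mol → 0.37136 mol Fe, 0.37136 mol O.
Al2O3: 22.15/101.961 = 0.21724 mol → 0.43448 mol Al, 0.65172 mol O.
SiO2: 39.38/60.083 = 0.65543 mol → 0.65543 mol Si, 1.31086 mol O.
Total oxygen = 2.61456 mol. Normalization factor = 12/2.61456 = 4.58968.
Mg per 12 O = 0.28062 × 4.58968 = 1.288.

1.288 Mg apfu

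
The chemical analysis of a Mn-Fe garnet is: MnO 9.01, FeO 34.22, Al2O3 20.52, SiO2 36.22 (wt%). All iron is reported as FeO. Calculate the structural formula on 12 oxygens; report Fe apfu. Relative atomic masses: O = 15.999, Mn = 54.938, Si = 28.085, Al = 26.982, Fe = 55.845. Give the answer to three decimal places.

MnO (M=70.937): mol = 0.12701; Mn = 0.12701, O = 0.12701.
FeO (M=71.844): mol = 0.47631; Fe = 0.47631, O = 0.47631.
Al2O3 (M=101.961): mol = 0.20125; Al = 0.40250, O = 0.60375.
SiO2 (M=60.083): mol = 0.60283; Si = 0.60283, O = 1.20566.
ΣO = 2.41273; factor = 12/ΣO = 4.97362.
Fe apfu = 0.47631 × 4.97362 = 2.369.

2.369 Fe apfu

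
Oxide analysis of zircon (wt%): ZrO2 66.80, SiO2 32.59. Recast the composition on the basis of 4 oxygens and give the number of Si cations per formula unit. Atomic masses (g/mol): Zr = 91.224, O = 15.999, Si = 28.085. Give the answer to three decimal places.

1.000 Si apfu

ZrO2 (M=123.222): mol = 0.54211; Zr = 0.54211, O = 1.08422.
SiO2 (M=60.083): mol = 0.54242; Si = 0.54242, O = 1.08484.
ΣO = 2.16906; factor = 4/ΣO = 1.84412.
Si apfu = 0.54242 × 1.84412 = 1.000.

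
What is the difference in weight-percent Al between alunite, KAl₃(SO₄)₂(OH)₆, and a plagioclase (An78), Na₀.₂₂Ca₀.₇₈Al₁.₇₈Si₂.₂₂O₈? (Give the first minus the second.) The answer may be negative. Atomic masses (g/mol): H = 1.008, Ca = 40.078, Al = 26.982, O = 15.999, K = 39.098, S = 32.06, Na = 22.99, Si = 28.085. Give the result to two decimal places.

First mineral: 80.946 g Al in 414.198 g formula = 19.54 wt% Al.
Second mineral: 48.028 g Al in 274.687 g formula = 17.48 wt% Al.
19.54% − 17.48% gives a difference of 2.06 percentage points.

2.06 percentage points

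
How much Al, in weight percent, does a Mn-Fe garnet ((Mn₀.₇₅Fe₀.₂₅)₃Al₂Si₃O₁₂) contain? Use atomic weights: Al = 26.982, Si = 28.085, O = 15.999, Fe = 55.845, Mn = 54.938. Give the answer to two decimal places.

Molar mass of (Mn₀.₇₅Fe₀.₂₅)₃Al₂Si₃O₁₂: 2.25·54.938 + 0.75·55.845 + 2·26.982 + 3·28.085 + 12·15.999 = 495.701 g/mol.
Mass of Al per formula unit: 2 × 26.982 = 53.964 g.
Weight fraction Al = 53.964 / 495.701 = 0.1089.

10.89 weight percent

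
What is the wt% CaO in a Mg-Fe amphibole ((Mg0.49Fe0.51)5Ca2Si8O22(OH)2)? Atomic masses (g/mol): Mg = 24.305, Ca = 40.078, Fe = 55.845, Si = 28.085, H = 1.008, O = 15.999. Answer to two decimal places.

12.56 wt%

M((Mg0.49Fe0.51)5Ca2Si8O22(OH)2) = 892.780 g/mol; M(CaO) = 56.077 g/mol.
Moles CaO per formula unit = 2 Ca ÷ 1 = 2.0000.
CaO fraction = (2.0000 × 56.077) / 892.780 = 112.154/892.780 = 0.1256.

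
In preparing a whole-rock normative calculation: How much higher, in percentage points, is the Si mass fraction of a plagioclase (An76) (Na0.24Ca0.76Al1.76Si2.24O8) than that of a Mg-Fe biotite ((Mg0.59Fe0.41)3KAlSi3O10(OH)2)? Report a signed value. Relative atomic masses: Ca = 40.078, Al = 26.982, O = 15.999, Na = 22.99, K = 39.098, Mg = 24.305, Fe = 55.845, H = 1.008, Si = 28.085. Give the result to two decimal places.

4.45 percentage points

M(Na0.24Ca0.76Al1.76Si2.24O8) = 274.368 g/mol, so wt% Si = 62.910/274.368 × 100 = 22.93%.
M((Mg0.59Fe0.41)3KAlSi3O10(OH)2) = 456.048 g/mol, so wt% Si = 84.255/456.048 × 100 = 18.48%.
22.93 − 18.48 = 4.45 pp.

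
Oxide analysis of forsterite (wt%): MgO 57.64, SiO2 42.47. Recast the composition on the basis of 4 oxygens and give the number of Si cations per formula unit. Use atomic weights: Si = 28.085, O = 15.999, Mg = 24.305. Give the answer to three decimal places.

MgO (M=40.304): mol = 1.43013; Mg = 1.43013, O = 1.43013.
SiO2 (M=60.083): mol = 0.70686; Si = 0.70686, O = 1.41372.
ΣO = 2.84385; factor = 4/ΣO = 1.40654.
Si apfu = 0.70686 × 1.40654 = 0.994.

0.994 Si apfu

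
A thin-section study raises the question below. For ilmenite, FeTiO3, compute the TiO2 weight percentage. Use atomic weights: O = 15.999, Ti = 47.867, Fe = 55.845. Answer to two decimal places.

52.64 wt%

Molar mass of FeTiO3 = 1×55.845 + 1×47.867 + 3×15.999 = 151.709 g/mol.
Each formula unit contains 1 Ti, equivalent to 1/1 = 1.0000 mol TiO2.
M(TiO2) = 1×47.867 + 2×15.999 = 79.865 g/mol.
Mass of TiO2 per formula unit = 1.0000 × 79.865 = 79.865 g.
TiO2 wt% = 79.865 / 151.709 × 100 = 52.64%.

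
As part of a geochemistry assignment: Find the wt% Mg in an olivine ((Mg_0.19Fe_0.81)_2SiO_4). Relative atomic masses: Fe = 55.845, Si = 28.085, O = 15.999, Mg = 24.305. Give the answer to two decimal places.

Molar mass of (Mg_0.19Fe_0.81)_2SiO_4: 0.38·24.305 + 1.62·55.845 + 1·28.085 + 4·15.999 = 191.786 g/mol.
Mass of Mg per formula unit: 0.38 × 24.305 = 9.236 g.
Weight fraction Mg = 9.236 / 191.786 = 0.0482.

4.82 weight percent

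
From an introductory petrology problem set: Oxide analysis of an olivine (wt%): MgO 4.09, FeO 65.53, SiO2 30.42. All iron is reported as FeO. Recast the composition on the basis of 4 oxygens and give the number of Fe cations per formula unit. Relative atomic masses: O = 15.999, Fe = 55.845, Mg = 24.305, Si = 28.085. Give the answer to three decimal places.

1.801 Fe apfu

4.09 wt% MgO ÷ 40.304 g/mol = 0.10148 mol, giving 0.10148 Mg and 0.10148 O.
65.53 wt% FeO ÷ 71.844 g/mol = 0.91212 mol, giving 0.91212 Fe and 0.91212 O.
30.42 wt% SiO2 ÷ 60.083 g/mol = 0.50630 mol, giving 0.50630 Si and 1.01260 O.
Oxygen sums to 2.02620; scaling by 4/2.02620 = 1.97414 puts the formula on 4 O.
Fe: 0.91212 × 1.97414 = 1.801 atoms per formula unit.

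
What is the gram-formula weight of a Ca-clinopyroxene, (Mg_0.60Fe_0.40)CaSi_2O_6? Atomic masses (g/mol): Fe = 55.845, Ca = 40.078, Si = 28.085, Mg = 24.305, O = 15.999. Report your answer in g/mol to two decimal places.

229.16 g/mol

Mg: 0.60 × 24.305 = 14.5830
Fe: 0.40 × 55.845 = 22.3380
Ca: 1 × 40.078 = 40.0780
Si: 2 × 28.085 = 56.1700
O: 6 × 15.999 = 95.9940
Summing the contributions gives the formula mass.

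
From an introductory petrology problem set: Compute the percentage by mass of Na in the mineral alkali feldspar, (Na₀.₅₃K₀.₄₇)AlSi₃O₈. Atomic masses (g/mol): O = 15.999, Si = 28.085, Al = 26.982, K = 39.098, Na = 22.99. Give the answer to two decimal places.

4.52 weight percent

Formula mass = 0.53*22.99 + 0.47*39.098 + 1*26.982 + 3*28.085 + 8*15.999 = 269.790 g/mol, of which 12.185 g is Na.
So Na makes up 12.185/269.790 = 0.0452 of the mass, i.e. 4.52%.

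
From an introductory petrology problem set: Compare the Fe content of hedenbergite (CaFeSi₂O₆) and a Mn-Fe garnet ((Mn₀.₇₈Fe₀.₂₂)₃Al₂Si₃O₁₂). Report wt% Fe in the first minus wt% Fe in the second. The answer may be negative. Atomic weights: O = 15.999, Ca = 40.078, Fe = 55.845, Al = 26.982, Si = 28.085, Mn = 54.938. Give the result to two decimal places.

M(CaFeSi₂O₆) = 248.087 g/mol, so wt% Fe = 55.845/248.087 × 100 = 22.51%.
M((Mn₀.₇₈Fe₀.₂₂)₃Al₂Si₃O₁₂) = 495.620 g/mol, so wt% Fe = 36.858/495.620 × 100 = 7.44%.
22.51 − 7.44 = 15.07 pp.

15.07 percentage points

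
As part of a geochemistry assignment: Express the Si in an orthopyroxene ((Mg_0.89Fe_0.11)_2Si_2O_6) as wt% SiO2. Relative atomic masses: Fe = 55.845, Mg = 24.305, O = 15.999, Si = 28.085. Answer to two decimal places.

Molar mass of (Mg_0.89Fe_0.11)_2Si_2O_6 = 1.78·24.305 + 0.22·55.845 + 2·28.085 + 6·15.999 = 207.713 g/mol.
Each formula unit contains 2 Si, equivalent to 2/1 = 2.0000 mol SiO2.
M(SiO2) = 1×28.085 + 2×15.999 = 60.083 g/mol.
Mass of SiO2 per formula unit = 2.0000 × 60.083 = 120.166 g.
SiO2 wt% = 120.166 / 207.713 × 100 = 57.85%.

57.85 wt%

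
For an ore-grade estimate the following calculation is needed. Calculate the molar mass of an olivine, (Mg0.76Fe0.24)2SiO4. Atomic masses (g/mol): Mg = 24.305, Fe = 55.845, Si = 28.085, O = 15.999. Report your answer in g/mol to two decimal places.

155.83 g/mol

Mg: 1.52 × 24.305 = 36.9436
Fe: 0.48 × 55.845 = 26.8056
Si: 1 × 28.085 = 28.0850
O: 4 × 15.999 = 63.9960
Summing the contributions gives the formula mass.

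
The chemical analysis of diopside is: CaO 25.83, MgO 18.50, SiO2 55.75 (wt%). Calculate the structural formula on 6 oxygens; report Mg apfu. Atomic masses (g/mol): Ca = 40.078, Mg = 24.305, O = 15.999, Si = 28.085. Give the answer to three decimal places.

CaO: 25.83/56.077 = 0.46062 mol → 0.46062 mol Ca, 0.46062 mol O.
MgO: 18.50/40.304 = 0.45901 mol → 0.45901 mol Mg, 0.45901 mol O.
SiO2: 55.75/60.083 = 0.92788 mol → 0.92788 mol Si, 1.85576 mol O.
Total oxygen = 2.77539 mol. Normalization factor = 6/2.77539 = 2.16186.
Mg per 6 O = 0.45901 × 2.16186 = 0.992.

0.992 Mg apfu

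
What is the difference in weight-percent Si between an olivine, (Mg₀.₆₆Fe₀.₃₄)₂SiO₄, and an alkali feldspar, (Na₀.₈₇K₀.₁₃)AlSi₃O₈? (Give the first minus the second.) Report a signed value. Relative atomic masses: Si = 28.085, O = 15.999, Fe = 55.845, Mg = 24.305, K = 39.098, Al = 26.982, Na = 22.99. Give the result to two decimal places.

First mineral: 28.085 g Si in 162.138 g formula = 17.32 wt% Si.
Second mineral: 84.255 g Si in 264.313 g formula = 31.88 wt% Si.
17.32% − 31.88% gives a difference of -14.56 percentage points.

-14.56 percentage points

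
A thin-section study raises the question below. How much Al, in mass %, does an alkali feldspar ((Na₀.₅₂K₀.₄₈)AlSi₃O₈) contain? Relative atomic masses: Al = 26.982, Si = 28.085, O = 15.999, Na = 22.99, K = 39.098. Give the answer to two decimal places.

10.00 mass %

Formula mass = 0.52×22.99 + 0.48×39.098 + 1×26.982 + 3×28.085 + 8×15.999 = 269.951 g/mol, of which 26.982 g is Al.
So Al makes up 26.982/269.951 = 0.1000 of the mass, i.e. 10.00%.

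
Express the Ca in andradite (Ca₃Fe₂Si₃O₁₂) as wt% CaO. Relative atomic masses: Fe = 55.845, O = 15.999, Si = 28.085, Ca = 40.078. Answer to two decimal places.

M(Ca₃Fe₂Si₃O₁₂) = 508.167 g/mol; M(CaO) = 56.077 g/mol.
Moles CaO per formula unit = 3 Ca ÷ 1 = 3.0000.
CaO fraction = (3.0000 × 56.077) / 508.167 = 168.231/508.167 = 0.3311.

33.11 wt%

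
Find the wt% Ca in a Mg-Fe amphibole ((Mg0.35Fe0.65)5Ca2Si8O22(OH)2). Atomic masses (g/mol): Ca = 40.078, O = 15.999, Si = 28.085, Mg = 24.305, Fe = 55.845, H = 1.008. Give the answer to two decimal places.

Formula mass = 1.75*24.305 + 3.25*55.845 + 2*40.078 + 8*28.085 + 24*15.999 + 2*1.008 = 914.858 g/mol, of which 80.156 g is Ca.
So Ca makes up 80.156/914.858 = 0.0876 of the mass, i.e. 8.76%.

8.76 wt%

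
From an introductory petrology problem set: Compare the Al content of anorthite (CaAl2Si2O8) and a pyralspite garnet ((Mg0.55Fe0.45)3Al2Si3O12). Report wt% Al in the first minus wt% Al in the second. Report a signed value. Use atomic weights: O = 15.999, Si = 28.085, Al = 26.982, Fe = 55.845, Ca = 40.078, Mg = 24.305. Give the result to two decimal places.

Al in CaAl2Si2O8: molar mass 278.204 g/mol; 2×26.982 = 53.964 g → 19.40 wt%.
Al in (Mg0.55Fe0.45)3Al2Si3O12: molar mass 445.701 g/mol; 2×26.982 = 53.964 g → 12.11 wt%.
Difference = 19.40 − 12.11 = 7.29 percentage points.

7.29 percentage points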